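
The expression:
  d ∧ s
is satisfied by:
  {s: True, d: True}


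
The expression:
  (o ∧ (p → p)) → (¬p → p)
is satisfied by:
  {p: True, o: False}
  {o: False, p: False}
  {o: True, p: True}


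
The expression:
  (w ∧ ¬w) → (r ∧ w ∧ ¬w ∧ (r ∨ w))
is always true.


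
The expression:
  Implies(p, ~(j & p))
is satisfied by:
  {p: False, j: False}
  {j: True, p: False}
  {p: True, j: False}


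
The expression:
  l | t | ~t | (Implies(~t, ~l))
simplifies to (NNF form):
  True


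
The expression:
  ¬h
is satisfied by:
  {h: False}


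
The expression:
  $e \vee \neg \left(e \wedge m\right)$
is always true.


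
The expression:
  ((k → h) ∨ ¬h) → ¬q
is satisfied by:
  {q: False}


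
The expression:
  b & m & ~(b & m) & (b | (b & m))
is never true.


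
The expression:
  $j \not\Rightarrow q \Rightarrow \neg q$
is always true.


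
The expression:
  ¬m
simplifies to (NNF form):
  ¬m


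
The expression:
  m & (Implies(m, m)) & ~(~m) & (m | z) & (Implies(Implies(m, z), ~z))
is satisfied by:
  {m: True, z: False}


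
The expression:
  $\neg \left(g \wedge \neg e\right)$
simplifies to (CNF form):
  $e \vee \neg g$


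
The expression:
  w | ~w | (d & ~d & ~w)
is always true.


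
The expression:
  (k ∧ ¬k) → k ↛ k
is always true.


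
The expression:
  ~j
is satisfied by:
  {j: False}


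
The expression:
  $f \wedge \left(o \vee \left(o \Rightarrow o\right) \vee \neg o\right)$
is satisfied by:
  {f: True}


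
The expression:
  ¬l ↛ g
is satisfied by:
  {g: True, l: False}
  {l: False, g: False}
  {l: True, g: True}


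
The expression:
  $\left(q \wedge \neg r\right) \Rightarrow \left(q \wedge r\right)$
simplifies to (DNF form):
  $r \vee \neg q$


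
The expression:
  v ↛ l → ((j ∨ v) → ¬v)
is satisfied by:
  {l: True, v: False}
  {v: False, l: False}
  {v: True, l: True}


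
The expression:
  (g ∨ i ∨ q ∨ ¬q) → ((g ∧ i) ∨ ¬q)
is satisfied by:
  {g: True, i: True, q: False}
  {g: True, i: False, q: False}
  {i: True, g: False, q: False}
  {g: False, i: False, q: False}
  {q: True, g: True, i: True}


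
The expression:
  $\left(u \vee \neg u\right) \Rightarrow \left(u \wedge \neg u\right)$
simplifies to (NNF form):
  $\text{False}$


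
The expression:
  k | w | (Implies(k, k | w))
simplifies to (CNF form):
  True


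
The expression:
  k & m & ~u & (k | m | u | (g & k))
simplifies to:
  k & m & ~u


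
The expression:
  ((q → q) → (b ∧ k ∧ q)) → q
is always true.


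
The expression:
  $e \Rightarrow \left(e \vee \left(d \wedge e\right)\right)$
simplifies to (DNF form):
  $\text{True}$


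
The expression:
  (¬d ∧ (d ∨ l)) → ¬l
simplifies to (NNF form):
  d ∨ ¬l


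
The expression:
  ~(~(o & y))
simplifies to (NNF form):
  o & y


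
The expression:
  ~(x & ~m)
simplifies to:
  m | ~x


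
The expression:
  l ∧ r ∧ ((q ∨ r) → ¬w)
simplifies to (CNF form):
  l ∧ r ∧ ¬w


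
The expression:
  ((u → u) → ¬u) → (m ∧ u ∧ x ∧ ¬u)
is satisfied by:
  {u: True}


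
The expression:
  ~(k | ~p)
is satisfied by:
  {p: True, k: False}


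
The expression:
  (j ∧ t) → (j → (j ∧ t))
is always true.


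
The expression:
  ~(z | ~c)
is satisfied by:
  {c: True, z: False}


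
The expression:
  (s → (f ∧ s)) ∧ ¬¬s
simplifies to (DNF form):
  f ∧ s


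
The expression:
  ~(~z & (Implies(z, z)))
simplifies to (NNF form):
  z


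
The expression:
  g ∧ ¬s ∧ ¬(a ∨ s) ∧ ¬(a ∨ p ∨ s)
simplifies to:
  g ∧ ¬a ∧ ¬p ∧ ¬s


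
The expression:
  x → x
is always true.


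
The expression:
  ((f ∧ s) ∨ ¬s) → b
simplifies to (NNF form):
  b ∨ (s ∧ ¬f)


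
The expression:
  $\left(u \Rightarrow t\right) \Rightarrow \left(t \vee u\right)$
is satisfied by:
  {t: True, u: True}
  {t: True, u: False}
  {u: True, t: False}


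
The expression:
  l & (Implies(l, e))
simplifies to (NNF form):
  e & l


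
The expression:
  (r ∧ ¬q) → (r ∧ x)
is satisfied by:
  {x: True, q: True, r: False}
  {x: True, q: False, r: False}
  {q: True, x: False, r: False}
  {x: False, q: False, r: False}
  {r: True, x: True, q: True}
  {r: True, x: True, q: False}
  {r: True, q: True, x: False}


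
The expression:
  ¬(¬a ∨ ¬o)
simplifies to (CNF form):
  a ∧ o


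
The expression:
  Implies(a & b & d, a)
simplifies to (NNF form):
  True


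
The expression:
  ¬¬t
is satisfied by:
  {t: True}


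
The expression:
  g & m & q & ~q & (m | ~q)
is never true.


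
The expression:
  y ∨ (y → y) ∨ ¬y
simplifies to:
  True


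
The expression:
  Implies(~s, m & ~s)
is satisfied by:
  {m: True, s: True}
  {m: True, s: False}
  {s: True, m: False}


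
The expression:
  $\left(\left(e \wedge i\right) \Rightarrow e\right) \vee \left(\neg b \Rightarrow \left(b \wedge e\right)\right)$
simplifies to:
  $\text{True}$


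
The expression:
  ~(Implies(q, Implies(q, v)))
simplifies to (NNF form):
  q & ~v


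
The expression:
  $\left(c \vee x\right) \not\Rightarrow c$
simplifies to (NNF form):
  $x \wedge \neg c$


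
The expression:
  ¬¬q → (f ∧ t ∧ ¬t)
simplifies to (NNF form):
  ¬q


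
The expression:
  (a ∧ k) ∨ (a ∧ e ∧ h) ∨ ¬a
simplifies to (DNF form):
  k ∨ (e ∧ h) ∨ ¬a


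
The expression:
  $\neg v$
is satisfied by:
  {v: False}


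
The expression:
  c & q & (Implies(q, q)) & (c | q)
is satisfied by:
  {c: True, q: True}


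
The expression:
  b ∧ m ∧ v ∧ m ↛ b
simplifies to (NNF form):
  False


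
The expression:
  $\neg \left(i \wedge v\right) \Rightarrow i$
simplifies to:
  $i$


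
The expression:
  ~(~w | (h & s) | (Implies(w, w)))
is never true.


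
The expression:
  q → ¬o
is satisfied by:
  {o: False, q: False}
  {q: True, o: False}
  {o: True, q: False}


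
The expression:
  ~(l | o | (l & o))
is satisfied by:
  {o: False, l: False}


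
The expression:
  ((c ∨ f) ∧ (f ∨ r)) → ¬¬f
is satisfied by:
  {f: True, c: False, r: False}
  {f: False, c: False, r: False}
  {r: True, f: True, c: False}
  {r: True, f: False, c: False}
  {c: True, f: True, r: False}
  {c: True, f: False, r: False}
  {c: True, r: True, f: True}


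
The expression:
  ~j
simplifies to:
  ~j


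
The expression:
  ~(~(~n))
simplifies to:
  ~n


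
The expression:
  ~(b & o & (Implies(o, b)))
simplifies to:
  ~b | ~o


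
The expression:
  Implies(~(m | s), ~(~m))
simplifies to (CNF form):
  m | s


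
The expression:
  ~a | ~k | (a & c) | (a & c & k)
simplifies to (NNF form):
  c | ~a | ~k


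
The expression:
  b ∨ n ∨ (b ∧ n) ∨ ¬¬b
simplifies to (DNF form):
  b ∨ n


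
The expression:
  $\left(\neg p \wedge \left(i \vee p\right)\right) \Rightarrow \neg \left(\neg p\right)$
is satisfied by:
  {p: True, i: False}
  {i: False, p: False}
  {i: True, p: True}


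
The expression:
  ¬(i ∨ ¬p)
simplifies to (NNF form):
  p ∧ ¬i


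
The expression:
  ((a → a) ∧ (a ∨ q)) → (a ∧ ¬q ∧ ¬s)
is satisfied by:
  {q: False, s: False, a: False}
  {a: True, q: False, s: False}
  {s: True, q: False, a: False}


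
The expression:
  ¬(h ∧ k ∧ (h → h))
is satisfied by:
  {h: False, k: False}
  {k: True, h: False}
  {h: True, k: False}


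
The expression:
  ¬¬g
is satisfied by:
  {g: True}


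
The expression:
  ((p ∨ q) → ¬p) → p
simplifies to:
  p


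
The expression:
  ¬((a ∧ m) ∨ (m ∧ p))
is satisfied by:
  {a: False, m: False, p: False}
  {p: True, a: False, m: False}
  {a: True, p: False, m: False}
  {p: True, a: True, m: False}
  {m: True, p: False, a: False}


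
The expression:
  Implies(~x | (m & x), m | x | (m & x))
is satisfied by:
  {x: True, m: True}
  {x: True, m: False}
  {m: True, x: False}


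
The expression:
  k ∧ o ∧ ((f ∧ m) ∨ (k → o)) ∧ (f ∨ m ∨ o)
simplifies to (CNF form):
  k ∧ o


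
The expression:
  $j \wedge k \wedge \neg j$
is never true.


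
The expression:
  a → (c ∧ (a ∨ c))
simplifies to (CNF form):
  c ∨ ¬a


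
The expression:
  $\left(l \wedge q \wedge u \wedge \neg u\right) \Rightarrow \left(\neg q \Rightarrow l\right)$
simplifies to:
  $\text{True}$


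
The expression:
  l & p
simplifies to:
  l & p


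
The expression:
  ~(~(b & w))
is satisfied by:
  {w: True, b: True}


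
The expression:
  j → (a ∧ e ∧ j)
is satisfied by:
  {a: True, e: True, j: False}
  {a: True, e: False, j: False}
  {e: True, a: False, j: False}
  {a: False, e: False, j: False}
  {j: True, a: True, e: True}


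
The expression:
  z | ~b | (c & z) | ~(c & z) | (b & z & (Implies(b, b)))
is always true.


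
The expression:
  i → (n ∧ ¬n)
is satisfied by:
  {i: False}


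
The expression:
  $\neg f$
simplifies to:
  $\neg f$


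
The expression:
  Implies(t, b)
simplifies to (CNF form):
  b | ~t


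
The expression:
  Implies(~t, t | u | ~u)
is always true.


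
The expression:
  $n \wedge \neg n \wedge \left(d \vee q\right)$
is never true.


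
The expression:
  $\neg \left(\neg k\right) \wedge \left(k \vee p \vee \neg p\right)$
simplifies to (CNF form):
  $k$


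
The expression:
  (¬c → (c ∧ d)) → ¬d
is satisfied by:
  {c: False, d: False}
  {d: True, c: False}
  {c: True, d: False}


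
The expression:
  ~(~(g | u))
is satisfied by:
  {g: True, u: True}
  {g: True, u: False}
  {u: True, g: False}


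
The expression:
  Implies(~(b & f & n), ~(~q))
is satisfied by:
  {n: True, q: True, b: True, f: True}
  {n: True, q: True, b: True, f: False}
  {n: True, q: True, f: True, b: False}
  {n: True, q: True, f: False, b: False}
  {q: True, b: True, f: True, n: False}
  {q: True, b: True, f: False, n: False}
  {q: True, b: False, f: True, n: False}
  {q: True, b: False, f: False, n: False}
  {n: True, b: True, f: True, q: False}


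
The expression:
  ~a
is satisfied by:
  {a: False}


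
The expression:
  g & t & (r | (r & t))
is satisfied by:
  {t: True, r: True, g: True}


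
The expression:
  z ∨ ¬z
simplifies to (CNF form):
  True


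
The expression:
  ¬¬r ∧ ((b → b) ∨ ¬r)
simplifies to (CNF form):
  r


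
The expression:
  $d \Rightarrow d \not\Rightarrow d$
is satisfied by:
  {d: False}


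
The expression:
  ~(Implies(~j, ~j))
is never true.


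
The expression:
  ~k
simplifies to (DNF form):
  ~k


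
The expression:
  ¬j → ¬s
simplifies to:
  j ∨ ¬s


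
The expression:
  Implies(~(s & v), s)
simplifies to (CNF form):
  s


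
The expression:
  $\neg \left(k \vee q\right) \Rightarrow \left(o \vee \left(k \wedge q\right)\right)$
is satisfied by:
  {k: True, q: True, o: True}
  {k: True, q: True, o: False}
  {k: True, o: True, q: False}
  {k: True, o: False, q: False}
  {q: True, o: True, k: False}
  {q: True, o: False, k: False}
  {o: True, q: False, k: False}


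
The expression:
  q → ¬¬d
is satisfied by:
  {d: True, q: False}
  {q: False, d: False}
  {q: True, d: True}


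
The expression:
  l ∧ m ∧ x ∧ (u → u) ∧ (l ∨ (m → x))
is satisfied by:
  {m: True, x: True, l: True}


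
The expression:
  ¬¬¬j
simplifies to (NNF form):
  ¬j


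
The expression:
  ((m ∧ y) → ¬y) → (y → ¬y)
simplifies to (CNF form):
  m ∨ ¬y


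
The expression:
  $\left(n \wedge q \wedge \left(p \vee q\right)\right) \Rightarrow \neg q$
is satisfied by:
  {q: False, n: False}
  {n: True, q: False}
  {q: True, n: False}


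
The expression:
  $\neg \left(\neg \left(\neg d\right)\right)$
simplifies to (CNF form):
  $\neg d$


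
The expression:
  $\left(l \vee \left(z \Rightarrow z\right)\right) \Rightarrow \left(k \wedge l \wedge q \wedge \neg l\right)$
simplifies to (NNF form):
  $\text{False}$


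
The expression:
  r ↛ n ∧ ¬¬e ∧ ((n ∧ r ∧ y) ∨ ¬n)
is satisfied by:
  {r: True, e: True, n: False}


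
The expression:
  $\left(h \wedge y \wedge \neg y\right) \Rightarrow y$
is always true.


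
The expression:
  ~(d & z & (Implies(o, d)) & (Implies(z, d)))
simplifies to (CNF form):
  ~d | ~z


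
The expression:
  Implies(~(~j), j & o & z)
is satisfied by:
  {o: True, z: True, j: False}
  {o: True, z: False, j: False}
  {z: True, o: False, j: False}
  {o: False, z: False, j: False}
  {j: True, o: True, z: True}


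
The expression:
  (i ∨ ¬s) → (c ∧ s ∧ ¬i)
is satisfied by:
  {s: True, i: False}


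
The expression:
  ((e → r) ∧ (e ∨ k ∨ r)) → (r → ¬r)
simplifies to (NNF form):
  ¬r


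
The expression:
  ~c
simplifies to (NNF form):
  ~c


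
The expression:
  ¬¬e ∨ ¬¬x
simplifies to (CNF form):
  e ∨ x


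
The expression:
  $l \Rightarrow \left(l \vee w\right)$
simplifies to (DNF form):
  $\text{True}$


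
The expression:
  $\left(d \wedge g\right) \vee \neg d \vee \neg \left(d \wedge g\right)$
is always true.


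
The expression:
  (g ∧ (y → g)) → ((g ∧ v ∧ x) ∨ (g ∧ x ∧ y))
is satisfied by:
  {y: True, x: True, v: True, g: False}
  {y: True, x: True, v: False, g: False}
  {x: True, v: True, y: False, g: False}
  {x: True, y: False, v: False, g: False}
  {y: True, v: True, x: False, g: False}
  {y: True, v: False, x: False, g: False}
  {v: True, y: False, x: False, g: False}
  {v: False, y: False, x: False, g: False}
  {g: True, y: True, x: True, v: True}
  {g: True, y: True, x: True, v: False}
  {g: True, x: True, v: True, y: False}


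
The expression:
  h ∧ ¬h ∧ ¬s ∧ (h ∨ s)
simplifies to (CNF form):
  False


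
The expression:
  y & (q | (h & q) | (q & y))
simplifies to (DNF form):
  q & y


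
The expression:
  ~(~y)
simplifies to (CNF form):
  y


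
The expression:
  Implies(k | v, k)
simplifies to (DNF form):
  k | ~v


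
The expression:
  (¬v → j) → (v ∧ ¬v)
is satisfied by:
  {v: False, j: False}


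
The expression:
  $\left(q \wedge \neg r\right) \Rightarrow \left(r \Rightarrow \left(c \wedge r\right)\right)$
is always true.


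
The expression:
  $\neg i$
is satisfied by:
  {i: False}


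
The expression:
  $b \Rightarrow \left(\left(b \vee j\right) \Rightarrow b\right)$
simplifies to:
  $\text{True}$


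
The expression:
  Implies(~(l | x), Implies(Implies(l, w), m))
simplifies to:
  l | m | x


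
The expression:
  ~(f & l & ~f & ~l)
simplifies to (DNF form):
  True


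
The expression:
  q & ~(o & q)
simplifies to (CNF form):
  q & ~o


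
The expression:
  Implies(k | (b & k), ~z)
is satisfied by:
  {k: False, z: False}
  {z: True, k: False}
  {k: True, z: False}


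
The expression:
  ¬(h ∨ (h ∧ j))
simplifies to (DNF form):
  ¬h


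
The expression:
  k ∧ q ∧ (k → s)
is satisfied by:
  {s: True, q: True, k: True}


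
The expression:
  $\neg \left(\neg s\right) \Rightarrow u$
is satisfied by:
  {u: True, s: False}
  {s: False, u: False}
  {s: True, u: True}


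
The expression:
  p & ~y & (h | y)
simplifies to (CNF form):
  h & p & ~y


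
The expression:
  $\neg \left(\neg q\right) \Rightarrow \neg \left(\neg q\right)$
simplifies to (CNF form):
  $\text{True}$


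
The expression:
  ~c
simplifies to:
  ~c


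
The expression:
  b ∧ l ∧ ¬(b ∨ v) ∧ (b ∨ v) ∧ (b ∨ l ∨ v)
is never true.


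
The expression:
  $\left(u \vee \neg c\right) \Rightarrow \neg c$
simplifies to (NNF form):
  $\neg c \vee \neg u$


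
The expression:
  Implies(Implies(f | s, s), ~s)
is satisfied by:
  {s: False}


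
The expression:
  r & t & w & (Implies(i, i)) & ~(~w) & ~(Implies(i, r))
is never true.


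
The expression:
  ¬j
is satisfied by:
  {j: False}


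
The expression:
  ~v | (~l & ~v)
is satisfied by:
  {v: False}


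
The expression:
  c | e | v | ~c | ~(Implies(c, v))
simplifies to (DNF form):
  True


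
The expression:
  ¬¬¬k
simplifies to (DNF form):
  ¬k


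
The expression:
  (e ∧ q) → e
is always true.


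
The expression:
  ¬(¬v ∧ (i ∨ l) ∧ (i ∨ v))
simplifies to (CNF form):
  v ∨ ¬i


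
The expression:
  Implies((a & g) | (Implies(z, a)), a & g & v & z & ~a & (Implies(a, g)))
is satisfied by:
  {z: True, a: False}


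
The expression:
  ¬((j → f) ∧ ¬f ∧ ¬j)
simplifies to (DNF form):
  f ∨ j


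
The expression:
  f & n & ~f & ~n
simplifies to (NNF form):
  False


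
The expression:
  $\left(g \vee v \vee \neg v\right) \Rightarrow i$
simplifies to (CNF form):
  $i$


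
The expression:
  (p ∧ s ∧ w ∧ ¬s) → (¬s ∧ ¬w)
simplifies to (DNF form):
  True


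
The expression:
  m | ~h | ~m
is always true.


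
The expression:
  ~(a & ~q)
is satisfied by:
  {q: True, a: False}
  {a: False, q: False}
  {a: True, q: True}


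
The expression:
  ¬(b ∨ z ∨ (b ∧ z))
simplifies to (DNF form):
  ¬b ∧ ¬z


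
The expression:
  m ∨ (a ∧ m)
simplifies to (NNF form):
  m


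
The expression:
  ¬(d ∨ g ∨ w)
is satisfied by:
  {g: False, d: False, w: False}


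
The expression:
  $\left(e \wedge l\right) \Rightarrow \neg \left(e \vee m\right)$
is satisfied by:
  {l: False, e: False}
  {e: True, l: False}
  {l: True, e: False}


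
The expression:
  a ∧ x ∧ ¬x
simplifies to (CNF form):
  False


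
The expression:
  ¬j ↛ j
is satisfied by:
  {j: False}


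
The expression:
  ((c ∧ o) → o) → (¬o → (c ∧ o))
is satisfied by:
  {o: True}


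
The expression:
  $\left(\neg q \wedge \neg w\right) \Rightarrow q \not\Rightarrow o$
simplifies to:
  $q \vee w$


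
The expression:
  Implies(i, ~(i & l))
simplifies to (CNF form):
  ~i | ~l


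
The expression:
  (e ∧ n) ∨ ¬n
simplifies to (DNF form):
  e ∨ ¬n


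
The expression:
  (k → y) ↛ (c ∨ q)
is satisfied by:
  {y: True, q: False, k: False, c: False}
  {y: False, q: False, k: False, c: False}
  {y: True, k: True, q: False, c: False}


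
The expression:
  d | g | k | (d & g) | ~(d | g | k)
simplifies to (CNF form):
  True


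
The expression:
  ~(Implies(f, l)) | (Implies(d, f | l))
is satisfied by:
  {l: True, f: True, d: False}
  {l: True, f: False, d: False}
  {f: True, l: False, d: False}
  {l: False, f: False, d: False}
  {d: True, l: True, f: True}
  {d: True, l: True, f: False}
  {d: True, f: True, l: False}


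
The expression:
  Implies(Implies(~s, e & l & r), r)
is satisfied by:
  {r: True, s: False}
  {s: False, r: False}
  {s: True, r: True}


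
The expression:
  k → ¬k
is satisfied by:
  {k: False}


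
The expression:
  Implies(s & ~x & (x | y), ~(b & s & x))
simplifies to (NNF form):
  True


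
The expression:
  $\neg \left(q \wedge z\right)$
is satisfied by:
  {q: False, z: False}
  {z: True, q: False}
  {q: True, z: False}


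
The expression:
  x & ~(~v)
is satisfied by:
  {x: True, v: True}


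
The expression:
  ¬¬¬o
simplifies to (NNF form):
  ¬o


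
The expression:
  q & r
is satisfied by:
  {r: True, q: True}


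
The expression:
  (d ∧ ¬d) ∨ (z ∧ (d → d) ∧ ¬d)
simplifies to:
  z ∧ ¬d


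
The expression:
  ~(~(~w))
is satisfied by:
  {w: False}


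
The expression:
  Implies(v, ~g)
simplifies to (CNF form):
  ~g | ~v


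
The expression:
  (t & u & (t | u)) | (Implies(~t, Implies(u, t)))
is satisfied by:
  {t: True, u: False}
  {u: False, t: False}
  {u: True, t: True}


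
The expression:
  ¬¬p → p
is always true.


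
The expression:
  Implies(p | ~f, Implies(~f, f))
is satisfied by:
  {f: True}


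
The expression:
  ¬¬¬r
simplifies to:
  ¬r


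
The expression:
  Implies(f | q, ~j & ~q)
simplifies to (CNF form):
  ~q & (~f | ~j)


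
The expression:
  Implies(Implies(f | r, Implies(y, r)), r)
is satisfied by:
  {r: True, y: True, f: True}
  {r: True, y: True, f: False}
  {r: True, f: True, y: False}
  {r: True, f: False, y: False}
  {y: True, f: True, r: False}


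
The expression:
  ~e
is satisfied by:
  {e: False}


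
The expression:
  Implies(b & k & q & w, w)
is always true.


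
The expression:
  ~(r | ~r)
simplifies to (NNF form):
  False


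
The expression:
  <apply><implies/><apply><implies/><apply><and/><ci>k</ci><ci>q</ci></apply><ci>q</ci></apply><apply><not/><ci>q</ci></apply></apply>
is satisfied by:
  {q: False}


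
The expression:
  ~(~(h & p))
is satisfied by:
  {h: True, p: True}


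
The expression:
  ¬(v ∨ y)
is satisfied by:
  {v: False, y: False}


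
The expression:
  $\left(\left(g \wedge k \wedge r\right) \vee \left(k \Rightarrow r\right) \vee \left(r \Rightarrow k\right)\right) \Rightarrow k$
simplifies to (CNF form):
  $k$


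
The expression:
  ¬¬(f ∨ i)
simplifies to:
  f ∨ i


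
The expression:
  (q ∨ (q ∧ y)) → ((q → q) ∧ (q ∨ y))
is always true.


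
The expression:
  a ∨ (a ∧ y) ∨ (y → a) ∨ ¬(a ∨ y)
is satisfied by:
  {a: True, y: False}
  {y: False, a: False}
  {y: True, a: True}


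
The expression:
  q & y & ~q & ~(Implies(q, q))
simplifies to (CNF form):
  False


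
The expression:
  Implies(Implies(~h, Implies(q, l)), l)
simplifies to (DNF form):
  l | (q & ~h)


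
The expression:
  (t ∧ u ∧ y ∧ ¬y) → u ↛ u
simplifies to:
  True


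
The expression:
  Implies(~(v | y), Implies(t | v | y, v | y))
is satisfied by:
  {v: True, y: True, t: False}
  {v: True, t: False, y: False}
  {y: True, t: False, v: False}
  {y: False, t: False, v: False}
  {v: True, y: True, t: True}
  {v: True, t: True, y: False}
  {y: True, t: True, v: False}


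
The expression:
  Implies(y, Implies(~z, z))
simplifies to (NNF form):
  z | ~y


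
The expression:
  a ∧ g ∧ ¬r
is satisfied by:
  {a: True, g: True, r: False}


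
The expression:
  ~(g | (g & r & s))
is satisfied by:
  {g: False}


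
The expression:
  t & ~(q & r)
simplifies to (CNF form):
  t & (~q | ~r)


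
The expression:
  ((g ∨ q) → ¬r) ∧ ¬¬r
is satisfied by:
  {r: True, q: False, g: False}


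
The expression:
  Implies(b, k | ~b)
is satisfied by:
  {k: True, b: False}
  {b: False, k: False}
  {b: True, k: True}


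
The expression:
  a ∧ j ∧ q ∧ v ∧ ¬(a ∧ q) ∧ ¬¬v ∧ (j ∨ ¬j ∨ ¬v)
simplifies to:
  False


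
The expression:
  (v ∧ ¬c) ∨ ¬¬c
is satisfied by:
  {c: True, v: True}
  {c: True, v: False}
  {v: True, c: False}


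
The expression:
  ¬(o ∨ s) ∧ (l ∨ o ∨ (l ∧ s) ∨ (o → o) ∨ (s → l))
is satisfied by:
  {o: False, s: False}


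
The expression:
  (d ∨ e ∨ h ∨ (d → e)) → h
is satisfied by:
  {h: True}


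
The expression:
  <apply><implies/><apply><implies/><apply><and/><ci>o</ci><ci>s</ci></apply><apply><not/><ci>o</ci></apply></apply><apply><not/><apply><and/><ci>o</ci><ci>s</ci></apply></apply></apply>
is always true.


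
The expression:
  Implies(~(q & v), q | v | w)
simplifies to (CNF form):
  q | v | w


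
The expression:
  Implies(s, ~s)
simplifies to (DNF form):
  ~s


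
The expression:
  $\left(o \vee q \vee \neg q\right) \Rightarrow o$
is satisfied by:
  {o: True}


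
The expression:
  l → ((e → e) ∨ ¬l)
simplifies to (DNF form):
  True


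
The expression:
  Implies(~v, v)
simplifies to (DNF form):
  v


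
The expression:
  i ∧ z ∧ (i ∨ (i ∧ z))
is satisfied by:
  {z: True, i: True}


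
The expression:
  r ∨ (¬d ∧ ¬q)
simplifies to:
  r ∨ (¬d ∧ ¬q)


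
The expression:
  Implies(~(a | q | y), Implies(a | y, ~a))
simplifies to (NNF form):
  True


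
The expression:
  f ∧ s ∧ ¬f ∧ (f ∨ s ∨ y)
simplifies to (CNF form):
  False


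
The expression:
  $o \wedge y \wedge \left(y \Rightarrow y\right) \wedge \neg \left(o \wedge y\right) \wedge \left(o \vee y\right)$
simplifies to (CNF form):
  $\text{False}$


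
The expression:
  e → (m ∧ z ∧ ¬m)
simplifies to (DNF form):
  ¬e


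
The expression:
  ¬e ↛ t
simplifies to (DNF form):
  t ∨ ¬e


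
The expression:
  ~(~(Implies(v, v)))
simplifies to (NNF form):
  True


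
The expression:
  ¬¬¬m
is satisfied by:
  {m: False}


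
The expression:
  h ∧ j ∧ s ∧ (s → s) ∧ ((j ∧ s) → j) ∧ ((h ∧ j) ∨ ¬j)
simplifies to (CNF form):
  h ∧ j ∧ s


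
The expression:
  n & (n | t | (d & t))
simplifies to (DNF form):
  n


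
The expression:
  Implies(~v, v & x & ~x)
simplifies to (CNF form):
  v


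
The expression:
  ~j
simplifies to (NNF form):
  ~j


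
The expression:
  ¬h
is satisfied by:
  {h: False}


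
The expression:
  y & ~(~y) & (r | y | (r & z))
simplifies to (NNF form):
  y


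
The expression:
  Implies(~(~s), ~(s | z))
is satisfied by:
  {s: False}


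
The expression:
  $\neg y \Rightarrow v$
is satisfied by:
  {y: True, v: True}
  {y: True, v: False}
  {v: True, y: False}


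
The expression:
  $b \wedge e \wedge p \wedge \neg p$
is never true.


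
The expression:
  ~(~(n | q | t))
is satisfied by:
  {t: True, n: True, q: True}
  {t: True, n: True, q: False}
  {t: True, q: True, n: False}
  {t: True, q: False, n: False}
  {n: True, q: True, t: False}
  {n: True, q: False, t: False}
  {q: True, n: False, t: False}


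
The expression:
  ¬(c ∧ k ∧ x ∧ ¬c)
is always true.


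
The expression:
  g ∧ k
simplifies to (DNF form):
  g ∧ k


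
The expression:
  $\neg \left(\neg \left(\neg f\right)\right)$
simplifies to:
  $\neg f$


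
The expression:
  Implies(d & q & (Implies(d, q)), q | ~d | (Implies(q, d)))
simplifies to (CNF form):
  True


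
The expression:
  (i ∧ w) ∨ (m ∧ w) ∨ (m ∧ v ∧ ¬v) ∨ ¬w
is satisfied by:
  {i: True, m: True, w: False}
  {i: True, w: False, m: False}
  {m: True, w: False, i: False}
  {m: False, w: False, i: False}
  {i: True, m: True, w: True}
  {i: True, w: True, m: False}
  {m: True, w: True, i: False}


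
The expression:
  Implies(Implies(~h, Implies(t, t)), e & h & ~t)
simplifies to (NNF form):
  e & h & ~t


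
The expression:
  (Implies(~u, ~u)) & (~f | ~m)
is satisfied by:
  {m: False, f: False}
  {f: True, m: False}
  {m: True, f: False}


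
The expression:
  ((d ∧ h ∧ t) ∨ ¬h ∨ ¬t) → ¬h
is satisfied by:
  {t: True, d: False, h: False}
  {d: False, h: False, t: False}
  {t: True, d: True, h: False}
  {d: True, t: False, h: False}
  {h: True, t: True, d: False}


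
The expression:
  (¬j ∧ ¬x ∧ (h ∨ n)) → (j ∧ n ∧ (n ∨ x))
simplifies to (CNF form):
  (j ∨ x ∨ ¬h) ∧ (j ∨ x ∨ ¬n)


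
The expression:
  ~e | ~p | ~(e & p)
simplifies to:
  ~e | ~p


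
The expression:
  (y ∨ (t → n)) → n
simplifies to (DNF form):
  n ∨ (t ∧ ¬y)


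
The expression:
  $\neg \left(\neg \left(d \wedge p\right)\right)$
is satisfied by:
  {p: True, d: True}


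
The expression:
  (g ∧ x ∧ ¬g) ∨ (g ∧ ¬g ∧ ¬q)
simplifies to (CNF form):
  False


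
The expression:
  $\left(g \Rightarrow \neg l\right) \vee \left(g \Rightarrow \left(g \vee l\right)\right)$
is always true.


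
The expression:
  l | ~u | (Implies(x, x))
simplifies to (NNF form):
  True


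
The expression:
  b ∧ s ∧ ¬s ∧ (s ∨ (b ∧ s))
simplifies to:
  False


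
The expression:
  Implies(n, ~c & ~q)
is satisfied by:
  {c: False, n: False, q: False}
  {q: True, c: False, n: False}
  {c: True, q: False, n: False}
  {q: True, c: True, n: False}
  {n: True, q: False, c: False}


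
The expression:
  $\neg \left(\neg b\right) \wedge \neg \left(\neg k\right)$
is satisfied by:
  {b: True, k: True}


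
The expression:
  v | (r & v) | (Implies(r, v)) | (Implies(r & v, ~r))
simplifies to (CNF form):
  True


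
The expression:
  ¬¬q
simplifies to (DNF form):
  q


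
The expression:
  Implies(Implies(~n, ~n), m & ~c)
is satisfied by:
  {m: True, c: False}


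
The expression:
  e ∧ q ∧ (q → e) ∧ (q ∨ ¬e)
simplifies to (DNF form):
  e ∧ q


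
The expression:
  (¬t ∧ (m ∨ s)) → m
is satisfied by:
  {t: True, m: True, s: False}
  {t: True, s: False, m: False}
  {m: True, s: False, t: False}
  {m: False, s: False, t: False}
  {t: True, m: True, s: True}
  {t: True, s: True, m: False}
  {m: True, s: True, t: False}


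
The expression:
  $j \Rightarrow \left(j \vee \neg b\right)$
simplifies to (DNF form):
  $\text{True}$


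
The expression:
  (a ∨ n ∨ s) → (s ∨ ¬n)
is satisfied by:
  {s: True, n: False}
  {n: False, s: False}
  {n: True, s: True}


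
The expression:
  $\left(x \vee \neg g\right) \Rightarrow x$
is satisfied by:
  {x: True, g: True}
  {x: True, g: False}
  {g: True, x: False}


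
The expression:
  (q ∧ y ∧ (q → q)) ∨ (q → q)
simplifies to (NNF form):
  True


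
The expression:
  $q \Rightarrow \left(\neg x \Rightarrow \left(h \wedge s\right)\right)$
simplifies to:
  $x \vee \left(h \wedge s\right) \vee \neg q$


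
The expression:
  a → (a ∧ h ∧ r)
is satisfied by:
  {r: True, h: True, a: False}
  {r: True, h: False, a: False}
  {h: True, r: False, a: False}
  {r: False, h: False, a: False}
  {r: True, a: True, h: True}


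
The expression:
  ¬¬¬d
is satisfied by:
  {d: False}


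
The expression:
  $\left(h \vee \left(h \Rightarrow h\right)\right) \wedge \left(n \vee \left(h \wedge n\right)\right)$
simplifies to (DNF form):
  $n$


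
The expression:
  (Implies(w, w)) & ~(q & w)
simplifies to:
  ~q | ~w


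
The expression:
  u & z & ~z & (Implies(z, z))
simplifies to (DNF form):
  False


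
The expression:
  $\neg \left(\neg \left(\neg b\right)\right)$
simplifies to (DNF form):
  $\neg b$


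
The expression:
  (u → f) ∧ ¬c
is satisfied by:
  {f: True, c: False, u: False}
  {c: False, u: False, f: False}
  {u: True, f: True, c: False}


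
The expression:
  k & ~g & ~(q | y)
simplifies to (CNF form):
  k & ~g & ~q & ~y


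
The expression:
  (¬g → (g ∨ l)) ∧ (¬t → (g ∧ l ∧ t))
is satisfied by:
  {t: True, l: True, g: True}
  {t: True, l: True, g: False}
  {t: True, g: True, l: False}


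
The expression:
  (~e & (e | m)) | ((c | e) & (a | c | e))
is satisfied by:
  {c: True, m: True, e: True}
  {c: True, m: True, e: False}
  {c: True, e: True, m: False}
  {c: True, e: False, m: False}
  {m: True, e: True, c: False}
  {m: True, e: False, c: False}
  {e: True, m: False, c: False}


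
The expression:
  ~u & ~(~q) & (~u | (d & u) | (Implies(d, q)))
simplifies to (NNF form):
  q & ~u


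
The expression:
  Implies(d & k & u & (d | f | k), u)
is always true.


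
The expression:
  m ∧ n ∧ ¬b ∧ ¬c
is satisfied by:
  {m: True, n: True, b: False, c: False}


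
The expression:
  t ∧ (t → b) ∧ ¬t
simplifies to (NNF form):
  False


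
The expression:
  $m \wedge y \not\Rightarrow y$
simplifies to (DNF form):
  $\text{False}$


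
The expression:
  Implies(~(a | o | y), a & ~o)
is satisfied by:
  {a: True, y: True, o: True}
  {a: True, y: True, o: False}
  {a: True, o: True, y: False}
  {a: True, o: False, y: False}
  {y: True, o: True, a: False}
  {y: True, o: False, a: False}
  {o: True, y: False, a: False}


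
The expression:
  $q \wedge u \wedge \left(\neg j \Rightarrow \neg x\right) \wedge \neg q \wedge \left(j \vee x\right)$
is never true.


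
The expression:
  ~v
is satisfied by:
  {v: False}


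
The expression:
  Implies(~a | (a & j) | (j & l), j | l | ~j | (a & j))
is always true.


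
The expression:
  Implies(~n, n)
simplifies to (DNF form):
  n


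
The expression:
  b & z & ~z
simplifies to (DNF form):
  False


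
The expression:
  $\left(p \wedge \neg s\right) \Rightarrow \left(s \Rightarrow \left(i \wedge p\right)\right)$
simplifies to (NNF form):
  $\text{True}$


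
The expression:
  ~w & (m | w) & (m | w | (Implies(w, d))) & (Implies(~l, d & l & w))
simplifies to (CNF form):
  l & m & ~w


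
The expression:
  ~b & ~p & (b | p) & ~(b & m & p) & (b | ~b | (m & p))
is never true.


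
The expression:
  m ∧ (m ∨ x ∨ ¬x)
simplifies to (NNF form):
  m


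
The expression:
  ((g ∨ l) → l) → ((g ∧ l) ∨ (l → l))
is always true.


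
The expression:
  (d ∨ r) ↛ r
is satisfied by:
  {d: True, r: False}


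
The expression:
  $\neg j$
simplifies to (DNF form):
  $\neg j$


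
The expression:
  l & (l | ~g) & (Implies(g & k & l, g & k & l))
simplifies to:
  l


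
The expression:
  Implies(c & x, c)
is always true.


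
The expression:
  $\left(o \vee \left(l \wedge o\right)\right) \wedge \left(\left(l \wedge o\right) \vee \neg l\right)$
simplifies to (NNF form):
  $o$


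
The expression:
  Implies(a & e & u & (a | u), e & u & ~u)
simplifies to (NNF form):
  ~a | ~e | ~u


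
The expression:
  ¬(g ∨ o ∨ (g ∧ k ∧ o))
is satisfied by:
  {g: False, o: False}


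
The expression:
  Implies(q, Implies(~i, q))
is always true.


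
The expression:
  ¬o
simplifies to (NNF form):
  ¬o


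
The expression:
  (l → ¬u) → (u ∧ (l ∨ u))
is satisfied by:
  {u: True}


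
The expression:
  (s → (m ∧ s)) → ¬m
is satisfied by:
  {m: False}


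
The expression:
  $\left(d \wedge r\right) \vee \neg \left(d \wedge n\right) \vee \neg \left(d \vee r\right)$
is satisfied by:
  {r: True, d: False, n: False}
  {d: False, n: False, r: False}
  {r: True, n: True, d: False}
  {n: True, d: False, r: False}
  {r: True, d: True, n: False}
  {d: True, r: False, n: False}
  {r: True, n: True, d: True}


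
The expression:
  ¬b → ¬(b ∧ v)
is always true.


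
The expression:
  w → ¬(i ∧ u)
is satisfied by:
  {w: False, u: False, i: False}
  {i: True, w: False, u: False}
  {u: True, w: False, i: False}
  {i: True, u: True, w: False}
  {w: True, i: False, u: False}
  {i: True, w: True, u: False}
  {u: True, w: True, i: False}


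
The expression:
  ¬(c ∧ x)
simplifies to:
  ¬c ∨ ¬x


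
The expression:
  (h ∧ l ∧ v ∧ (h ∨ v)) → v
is always true.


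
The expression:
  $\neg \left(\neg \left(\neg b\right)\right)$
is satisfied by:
  {b: False}


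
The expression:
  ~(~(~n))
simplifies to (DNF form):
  ~n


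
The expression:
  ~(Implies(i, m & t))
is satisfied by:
  {i: True, m: False, t: False}
  {i: True, t: True, m: False}
  {i: True, m: True, t: False}


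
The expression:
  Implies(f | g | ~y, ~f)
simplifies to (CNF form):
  ~f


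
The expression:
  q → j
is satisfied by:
  {j: True, q: False}
  {q: False, j: False}
  {q: True, j: True}


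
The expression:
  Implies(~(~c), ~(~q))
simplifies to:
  q | ~c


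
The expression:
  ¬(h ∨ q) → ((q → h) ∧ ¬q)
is always true.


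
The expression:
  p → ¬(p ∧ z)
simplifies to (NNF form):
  ¬p ∨ ¬z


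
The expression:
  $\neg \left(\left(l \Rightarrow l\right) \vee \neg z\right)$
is never true.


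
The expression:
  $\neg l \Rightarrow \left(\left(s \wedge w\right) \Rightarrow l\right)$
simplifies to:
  $l \vee \neg s \vee \neg w$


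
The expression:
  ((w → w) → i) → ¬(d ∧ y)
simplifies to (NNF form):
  ¬d ∨ ¬i ∨ ¬y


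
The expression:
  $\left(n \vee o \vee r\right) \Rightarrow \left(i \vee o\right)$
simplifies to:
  $i \vee o \vee \left(\neg n \wedge \neg r\right)$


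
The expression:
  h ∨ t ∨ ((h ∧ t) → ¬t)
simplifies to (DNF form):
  True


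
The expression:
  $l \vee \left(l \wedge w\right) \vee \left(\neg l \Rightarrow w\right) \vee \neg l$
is always true.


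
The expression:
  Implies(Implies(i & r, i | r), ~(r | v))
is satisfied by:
  {v: False, r: False}


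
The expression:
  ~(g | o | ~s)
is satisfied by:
  {s: True, g: False, o: False}


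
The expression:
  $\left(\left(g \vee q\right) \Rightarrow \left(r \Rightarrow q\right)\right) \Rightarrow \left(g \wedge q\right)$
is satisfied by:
  {g: True, r: True, q: True}
  {g: True, r: True, q: False}
  {g: True, q: True, r: False}


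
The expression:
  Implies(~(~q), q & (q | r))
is always true.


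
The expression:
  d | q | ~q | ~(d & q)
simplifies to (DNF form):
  True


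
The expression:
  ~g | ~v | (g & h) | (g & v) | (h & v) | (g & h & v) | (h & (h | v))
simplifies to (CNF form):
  True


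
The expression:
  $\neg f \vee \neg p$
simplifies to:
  $\neg f \vee \neg p$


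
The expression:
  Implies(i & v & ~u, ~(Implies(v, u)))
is always true.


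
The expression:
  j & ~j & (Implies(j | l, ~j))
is never true.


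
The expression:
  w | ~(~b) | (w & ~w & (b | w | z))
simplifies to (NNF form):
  b | w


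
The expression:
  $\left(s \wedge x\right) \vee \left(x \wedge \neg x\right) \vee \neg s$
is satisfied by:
  {x: True, s: False}
  {s: False, x: False}
  {s: True, x: True}


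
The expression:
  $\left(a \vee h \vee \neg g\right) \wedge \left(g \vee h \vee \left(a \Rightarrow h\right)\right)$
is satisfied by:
  {h: True, g: False, a: False}
  {a: True, h: True, g: False}
  {h: True, g: True, a: False}
  {a: True, h: True, g: True}
  {a: False, g: False, h: False}
  {a: True, g: True, h: False}


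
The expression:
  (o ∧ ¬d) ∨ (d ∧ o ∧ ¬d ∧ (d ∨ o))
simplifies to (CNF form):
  o ∧ ¬d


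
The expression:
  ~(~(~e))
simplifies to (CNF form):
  ~e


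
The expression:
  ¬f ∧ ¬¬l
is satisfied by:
  {l: True, f: False}


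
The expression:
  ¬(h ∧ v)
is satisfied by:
  {h: False, v: False}
  {v: True, h: False}
  {h: True, v: False}


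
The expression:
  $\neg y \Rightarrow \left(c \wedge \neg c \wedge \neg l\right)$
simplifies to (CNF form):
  $y$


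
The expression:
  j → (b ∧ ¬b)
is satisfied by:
  {j: False}


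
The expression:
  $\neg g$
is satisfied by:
  {g: False}


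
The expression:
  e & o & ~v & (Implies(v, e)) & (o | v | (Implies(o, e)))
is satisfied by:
  {e: True, o: True, v: False}
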